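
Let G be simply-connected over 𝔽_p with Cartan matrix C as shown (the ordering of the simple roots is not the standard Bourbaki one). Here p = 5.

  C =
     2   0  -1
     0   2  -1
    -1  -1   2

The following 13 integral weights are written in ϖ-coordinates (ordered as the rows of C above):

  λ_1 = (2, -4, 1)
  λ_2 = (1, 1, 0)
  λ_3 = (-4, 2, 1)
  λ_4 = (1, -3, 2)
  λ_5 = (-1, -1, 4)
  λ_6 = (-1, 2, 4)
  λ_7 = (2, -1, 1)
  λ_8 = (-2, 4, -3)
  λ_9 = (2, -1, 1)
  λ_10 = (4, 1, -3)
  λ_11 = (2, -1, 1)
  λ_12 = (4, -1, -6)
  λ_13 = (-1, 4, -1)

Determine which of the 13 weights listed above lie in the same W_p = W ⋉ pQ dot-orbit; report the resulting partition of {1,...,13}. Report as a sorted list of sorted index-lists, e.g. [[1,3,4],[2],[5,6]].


A_3 Cartan matrix, 3 simple roots permuted; ρ=(1,1,1).

λ_j+ρ reflected into Ā_5 (⟨·,θ^∨⟩≤5); 3-tuples as given:

  [1] (2, 2, 1)
  [2] (2, 2, 1)
  [3] (2, 2, 1)
  [4] (2, 2, 1)
  [5] (0, 0, 5)
  [6] (3, 0, 2)
  [7] (3, 0, 2)
  [8] (2, 2, 1)
  [9] (3, 0, 2)
  [10] (3, 0, 2)
  [11] (3, 0, 2)
  [12] (0, 5, 0)
  [13] (0, 5, 0)

Linkage partition of the 13 weights (4 classes, p=5):

[[1, 2, 3, 4, 8], [5], [6, 7, 9, 10, 11], [12, 13]]


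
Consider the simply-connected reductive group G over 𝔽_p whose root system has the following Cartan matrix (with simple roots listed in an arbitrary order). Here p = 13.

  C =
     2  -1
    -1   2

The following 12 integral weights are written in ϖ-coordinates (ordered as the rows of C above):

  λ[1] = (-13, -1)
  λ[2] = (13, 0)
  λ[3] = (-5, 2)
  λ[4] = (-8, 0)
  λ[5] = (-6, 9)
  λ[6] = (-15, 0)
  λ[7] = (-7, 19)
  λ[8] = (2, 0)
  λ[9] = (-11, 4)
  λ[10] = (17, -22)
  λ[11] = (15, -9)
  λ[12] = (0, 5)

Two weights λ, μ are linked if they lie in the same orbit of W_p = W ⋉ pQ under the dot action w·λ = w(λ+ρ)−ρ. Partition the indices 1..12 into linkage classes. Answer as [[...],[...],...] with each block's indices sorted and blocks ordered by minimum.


A_2 Cartan matrix, 2 simple roots permuted; ρ=(1,1).

W_13-reps of the 12 weights in Ā_13 (same 2-coord order as C):

  1: (0, 12)
  2: (11, 1)
  3: (3, 1)
  4: (1, 6)
  5: (5, 5)
  6: (0, 12)
  7: (1, 6)
  8: (3, 1)
  9: (5, 5)
  10: (5, 5)
  11: (5, 5)
  12: (1, 6)

5 distinct reps among the 12 weights ⇒ 5 W_13-linkage classes:

[[1, 6], [2], [3, 8], [4, 7, 12], [5, 9, 10, 11]]


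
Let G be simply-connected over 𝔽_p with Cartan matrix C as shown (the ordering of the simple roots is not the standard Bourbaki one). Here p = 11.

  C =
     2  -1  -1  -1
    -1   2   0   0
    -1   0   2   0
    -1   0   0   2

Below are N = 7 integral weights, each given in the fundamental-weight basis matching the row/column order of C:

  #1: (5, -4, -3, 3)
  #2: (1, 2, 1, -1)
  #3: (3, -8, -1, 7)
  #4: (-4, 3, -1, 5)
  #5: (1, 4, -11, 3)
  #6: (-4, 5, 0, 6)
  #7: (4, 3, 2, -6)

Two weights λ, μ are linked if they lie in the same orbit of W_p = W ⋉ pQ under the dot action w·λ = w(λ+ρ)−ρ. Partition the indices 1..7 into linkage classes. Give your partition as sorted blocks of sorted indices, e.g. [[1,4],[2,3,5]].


C ↔ D_4 under row/col permutation; |W(D_4)| = 192.

Alcove-folded reps (p=11, 7 weights, presented ϖ-order):

  λ_1 → (1, 3, 2, 4)
  λ_2 → (2, 3, 2, 0)
  λ_3 → (1, 3, 2, 4)
  λ_4 → (0, 1, 3, 3)
  λ_5 → (1, 3, 2, 4)
  λ_6 → (1, 3, 2, 4)
  λ_7 → (1, 3, 2, 4)

Partition of {1..7} into 3 W_11-dot-orbits:

[[1, 3, 5, 6, 7], [2], [4]]


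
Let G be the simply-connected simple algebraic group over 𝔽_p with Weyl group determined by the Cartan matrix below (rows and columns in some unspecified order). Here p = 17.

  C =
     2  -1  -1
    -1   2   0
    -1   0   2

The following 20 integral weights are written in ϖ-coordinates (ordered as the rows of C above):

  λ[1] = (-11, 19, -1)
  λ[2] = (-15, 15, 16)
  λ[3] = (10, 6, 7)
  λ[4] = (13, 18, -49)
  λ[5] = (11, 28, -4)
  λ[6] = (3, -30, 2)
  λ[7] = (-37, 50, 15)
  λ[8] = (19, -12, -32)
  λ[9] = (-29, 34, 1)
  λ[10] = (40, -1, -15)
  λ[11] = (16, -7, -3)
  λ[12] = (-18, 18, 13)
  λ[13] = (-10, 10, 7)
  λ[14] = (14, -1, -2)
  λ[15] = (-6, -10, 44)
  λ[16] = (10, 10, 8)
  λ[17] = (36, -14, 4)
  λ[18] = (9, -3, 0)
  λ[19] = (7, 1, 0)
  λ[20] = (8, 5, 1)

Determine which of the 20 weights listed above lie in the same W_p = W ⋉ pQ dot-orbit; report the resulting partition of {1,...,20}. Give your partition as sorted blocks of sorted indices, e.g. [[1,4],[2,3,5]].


Cartan matrix: type A_3 (|W|=24); un-permuting the 3 rows.

λ_j+ρ reflected into Ā_17 (⟨·,θ^∨⟩≤17); 3-tuples as given:

  λ_1 → (0, 7, 7);  λ_2 → (14, 0, 1);  λ_3 → (8, 2, 1);  λ_4 → (14, 0, 1);  λ_5 → (5, 3, 5);  λ_6 → (5, 3, 5);  λ_7 → (14, 0, 1);  λ_8 → (3, 3, 5);  λ_9 → (8, 2, 1);  λ_10 → (0, 7, 7);  λ_11 → (9, 6, 2);  λ_12 → (14, 0, 1);  λ_13 → (8, 2, 1);  λ_14 → (14, 0, 1);  λ_15 → (3, 3, 5);  λ_16 → (3, 3, 5);  λ_17 → (5, 3, 5);  λ_18 → (8, 2, 1);  λ_19 → (8, 2, 1);  λ_20 → (9, 6, 2)

The 20 indices split into 6 linkage classes (same alcove rep ⇔ same W_17-dot-orbit):

[[1, 10], [2, 4, 7, 12, 14], [3, 9, 13, 18, 19], [5, 6, 17], [8, 15, 16], [11, 20]]


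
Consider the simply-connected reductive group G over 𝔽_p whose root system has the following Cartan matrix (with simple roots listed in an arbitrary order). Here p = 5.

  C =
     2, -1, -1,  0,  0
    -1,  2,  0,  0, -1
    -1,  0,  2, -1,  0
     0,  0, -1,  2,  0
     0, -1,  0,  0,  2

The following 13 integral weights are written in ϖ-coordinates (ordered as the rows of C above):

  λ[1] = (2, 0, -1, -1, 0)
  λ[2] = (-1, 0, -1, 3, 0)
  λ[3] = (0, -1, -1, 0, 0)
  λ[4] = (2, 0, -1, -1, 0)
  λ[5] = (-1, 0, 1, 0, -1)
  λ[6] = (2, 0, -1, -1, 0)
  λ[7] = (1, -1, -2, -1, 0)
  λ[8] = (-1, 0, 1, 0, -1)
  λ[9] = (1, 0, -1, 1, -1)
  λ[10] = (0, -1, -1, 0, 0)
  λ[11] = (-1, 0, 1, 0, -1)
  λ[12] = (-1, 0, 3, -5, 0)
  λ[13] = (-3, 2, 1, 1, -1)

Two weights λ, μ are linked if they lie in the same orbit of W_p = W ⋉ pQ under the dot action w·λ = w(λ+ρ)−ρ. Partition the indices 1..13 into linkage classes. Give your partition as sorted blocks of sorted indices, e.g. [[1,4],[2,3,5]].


C ↔ A_5 under row/col permutation; |W(A_5)| = 720.

λ_j+ρ reflected into Ā_5 (⟨·,θ^∨⟩≤5); 5-tuples as given:

    [1] (3, 1, 0, 0, 1)
    [2] (0, 1, 0, 3, 0)
    [3] (1, 0, 0, 1, 1)
    [4] (3, 1, 0, 0, 1)
    [5] (0, 1, 2, 1, 0)
    [6] (3, 1, 0, 0, 1)
    [7] (1, 0, 0, 1, 1)
    [8] (0, 1, 2, 1, 0)
    [9] (2, 1, 0, 2, 0)
    [10] (1, 0, 0, 1, 1)
    [11] (0, 1, 2, 1, 0)
    [12] (0, 1, 0, 3, 0)
    [13] (2, 1, 0, 2, 0)

Linkage partition of the 13 weights (5 classes, p=5):

[[1, 4, 6], [2, 12], [3, 7, 10], [5, 8, 11], [9, 13]]


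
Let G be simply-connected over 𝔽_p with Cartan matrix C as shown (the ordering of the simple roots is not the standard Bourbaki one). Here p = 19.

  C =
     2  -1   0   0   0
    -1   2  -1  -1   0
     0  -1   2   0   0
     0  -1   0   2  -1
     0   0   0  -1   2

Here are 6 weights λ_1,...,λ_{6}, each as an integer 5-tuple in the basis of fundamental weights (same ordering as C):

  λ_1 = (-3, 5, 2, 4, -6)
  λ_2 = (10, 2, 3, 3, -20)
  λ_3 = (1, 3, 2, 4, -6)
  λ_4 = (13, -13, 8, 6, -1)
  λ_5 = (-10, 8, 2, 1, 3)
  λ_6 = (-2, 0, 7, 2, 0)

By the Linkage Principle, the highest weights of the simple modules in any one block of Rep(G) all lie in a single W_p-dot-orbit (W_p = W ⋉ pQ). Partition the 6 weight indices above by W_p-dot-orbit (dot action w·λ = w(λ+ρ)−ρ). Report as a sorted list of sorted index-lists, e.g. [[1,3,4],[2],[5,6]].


Cartan matrix: type D_5 (|W|=1920); un-permuting the 5 rows.

Ā_19 reps of the 6 weights (D_5, coords as presented):

  [1] (2, 4, 3, 0, 5) · [2] (1, 0, 8, 3, 1) · [3] (2, 4, 3, 0, 5) · [4] (2, 4, 3, 0, 5) · [5] (9, 0, 3, 1, 4) · [6] (1, 0, 8, 3, 1)

Linkage partition of the 6 weights (3 classes, p=19):

[[1, 3, 4], [2, 6], [5]]


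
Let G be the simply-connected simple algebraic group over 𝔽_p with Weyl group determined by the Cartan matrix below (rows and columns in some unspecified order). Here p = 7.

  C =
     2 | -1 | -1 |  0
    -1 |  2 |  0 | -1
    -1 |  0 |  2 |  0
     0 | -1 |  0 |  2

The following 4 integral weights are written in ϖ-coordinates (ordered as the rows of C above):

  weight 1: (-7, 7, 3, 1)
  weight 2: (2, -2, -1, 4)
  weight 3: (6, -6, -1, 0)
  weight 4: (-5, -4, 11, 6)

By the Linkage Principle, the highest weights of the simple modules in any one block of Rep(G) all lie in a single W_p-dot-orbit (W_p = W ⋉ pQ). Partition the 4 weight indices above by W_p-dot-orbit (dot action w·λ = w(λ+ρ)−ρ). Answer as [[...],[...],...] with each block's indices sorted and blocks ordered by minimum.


A_4 Cartan matrix, 4 simple roots permuted; ρ=(1,1,1,1).

Alcove-folded reps (p=7, 4 weights, presented ϖ-order):

    1: (3, 1, 1, 1)
    2: (2, 1, 0, 4)
    3: (2, 1, 0, 4)
    4: (2, 1, 0, 4)

The 4 indices split into 2 linkage classes (same alcove rep ⇔ same W_7-dot-orbit):

[[1], [2, 3, 4]]


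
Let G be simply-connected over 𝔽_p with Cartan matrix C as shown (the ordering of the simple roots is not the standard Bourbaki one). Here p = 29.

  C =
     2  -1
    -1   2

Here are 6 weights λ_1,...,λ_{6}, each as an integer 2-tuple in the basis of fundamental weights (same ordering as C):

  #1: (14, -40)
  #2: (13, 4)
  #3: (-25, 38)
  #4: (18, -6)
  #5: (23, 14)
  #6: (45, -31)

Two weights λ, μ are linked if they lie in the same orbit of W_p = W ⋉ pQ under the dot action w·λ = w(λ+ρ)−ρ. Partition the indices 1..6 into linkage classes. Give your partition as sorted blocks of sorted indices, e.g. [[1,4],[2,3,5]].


A_2 Cartan matrix, 2 simple roots permuted; ρ=(1,1).

λ_j+ρ reflected into Ā_29 (⟨·,θ^∨⟩≤29); 2-tuples as given:

  1: (14, 5) · 2: (14, 5) · 3: (14, 5) · 4: (14, 5) · 5: (14, 5) · 6: (1, 12)

The 6 indices split into 2 linkage classes (same alcove rep ⇔ same W_29-dot-orbit):

[[1, 2, 3, 4, 5], [6]]


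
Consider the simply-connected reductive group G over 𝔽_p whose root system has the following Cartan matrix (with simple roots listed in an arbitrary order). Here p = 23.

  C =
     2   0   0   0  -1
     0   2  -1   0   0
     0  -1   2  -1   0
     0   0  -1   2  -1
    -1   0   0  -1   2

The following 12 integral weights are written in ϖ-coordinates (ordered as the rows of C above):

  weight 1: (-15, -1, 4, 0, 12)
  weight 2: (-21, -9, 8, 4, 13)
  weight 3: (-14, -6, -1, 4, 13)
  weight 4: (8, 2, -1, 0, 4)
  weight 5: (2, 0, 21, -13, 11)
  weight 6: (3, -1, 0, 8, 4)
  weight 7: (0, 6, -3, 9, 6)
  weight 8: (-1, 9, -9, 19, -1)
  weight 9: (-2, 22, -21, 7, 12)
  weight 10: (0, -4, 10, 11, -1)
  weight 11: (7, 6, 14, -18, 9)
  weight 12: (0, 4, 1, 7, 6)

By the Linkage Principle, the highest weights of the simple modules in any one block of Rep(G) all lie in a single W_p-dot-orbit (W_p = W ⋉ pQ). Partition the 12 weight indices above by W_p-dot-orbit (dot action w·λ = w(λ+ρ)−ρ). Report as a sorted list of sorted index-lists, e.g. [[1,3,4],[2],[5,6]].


Type A_5, rank 5, |W|=720; reorder rows/cols to standard.

Ā_23 reps of the 12 weights (A_5, coords as presented):

    λ_1 → (13, 0, 5, 0, 1)
    λ_2 → (9, 3, 0, 1, 5)
    λ_3 → (13, 0, 5, 0, 1)
    λ_4 → (9, 3, 0, 1, 5)
    λ_5 → (0, 2, 8, 12, 0)
    λ_6 → (4, 0, 1, 9, 5)
    λ_7 → (1, 5, 2, 8, 7)
    λ_8 → (0, 2, 8, 12, 0)
    λ_9 → (0, 2, 8, 12, 0)
    λ_10 → (0, 2, 8, 12, 0)
    λ_11 → (1, 5, 2, 8, 7)
    λ_12 → (1, 5, 2, 8, 7)

5 distinct reps among the 12 weights ⇒ 5 W_23-linkage classes:

[[1, 3], [2, 4], [5, 8, 9, 10], [6], [7, 11, 12]]


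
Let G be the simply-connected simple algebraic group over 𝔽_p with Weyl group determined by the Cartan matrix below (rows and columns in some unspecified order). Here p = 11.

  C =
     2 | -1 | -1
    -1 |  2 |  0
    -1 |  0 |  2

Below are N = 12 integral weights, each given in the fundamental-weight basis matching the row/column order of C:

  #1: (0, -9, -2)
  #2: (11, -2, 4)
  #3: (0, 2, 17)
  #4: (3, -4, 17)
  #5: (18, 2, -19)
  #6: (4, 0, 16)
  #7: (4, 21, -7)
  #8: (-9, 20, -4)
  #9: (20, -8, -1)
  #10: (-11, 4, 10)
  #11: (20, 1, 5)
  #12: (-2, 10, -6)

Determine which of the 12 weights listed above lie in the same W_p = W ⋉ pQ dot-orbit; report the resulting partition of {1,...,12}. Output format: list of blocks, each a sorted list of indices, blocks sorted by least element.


A_3 Cartan matrix, 3 simple roots permuted; ρ=(1,1,1).

W_11-reps of the 12 weights in Ā_11 (same 3-coord order as C):

  λ_1 → (1, 0, 7);  λ_2 → (5, 5, 1);  λ_3 → (7, 1, 0);  λ_4 → (7, 1, 0);  λ_5 → (7, 1, 0);  λ_6 → (5, 5, 1);  λ_7 → (5, 5, 1);  λ_8 → (1, 0, 2);  λ_9 → (1, 0, 7);  λ_10 → (5, 5, 1);  λ_11 → (1, 1, 5);  λ_12 → (5, 5, 1)

5 distinct reps among the 12 weights ⇒ 5 W_11-linkage classes:

[[1, 9], [2, 6, 7, 10, 12], [3, 4, 5], [8], [11]]


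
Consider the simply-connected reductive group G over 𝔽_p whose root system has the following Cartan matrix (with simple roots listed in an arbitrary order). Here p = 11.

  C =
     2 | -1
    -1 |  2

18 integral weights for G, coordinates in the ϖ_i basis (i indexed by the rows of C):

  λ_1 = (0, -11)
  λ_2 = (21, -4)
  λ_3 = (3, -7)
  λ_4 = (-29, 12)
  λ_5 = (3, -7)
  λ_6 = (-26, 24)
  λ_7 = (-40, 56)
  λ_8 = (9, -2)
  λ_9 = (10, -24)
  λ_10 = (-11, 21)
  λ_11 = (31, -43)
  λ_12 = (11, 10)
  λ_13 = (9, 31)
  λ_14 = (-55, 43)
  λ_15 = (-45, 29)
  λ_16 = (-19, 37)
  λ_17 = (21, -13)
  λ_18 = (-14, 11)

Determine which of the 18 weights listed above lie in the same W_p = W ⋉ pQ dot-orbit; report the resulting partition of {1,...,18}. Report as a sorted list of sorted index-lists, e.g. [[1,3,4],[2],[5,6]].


Type A_2, rank 2, |W|=6; reorder rows/cols to standard.

λ_j+ρ reflected into Ā_11 (⟨·,θ^∨⟩≤11); 2-tuples as given:

  λ_1 → (9, 1);  λ_2 → (0, 8);  λ_3 → (2, 4);  λ_4 → (2, 4);  λ_5 → (2, 4);  λ_6 → (0, 8);  λ_7 → (5, 2);  λ_8 → (9, 1);  λ_9 → (1, 0);  λ_10 → (1, 0);  λ_11 → (9, 1);  λ_12 → (1, 0);  λ_13 → (9, 1);  λ_14 → (1, 0);  λ_15 → (0, 8);  λ_16 → (2, 4);  λ_17 → (1, 0);  λ_18 → (9, 1)

Linkage partition of the 18 weights (5 classes, p=11):

[[1, 8, 11, 13, 18], [2, 6, 15], [3, 4, 5, 16], [7], [9, 10, 12, 14, 17]]


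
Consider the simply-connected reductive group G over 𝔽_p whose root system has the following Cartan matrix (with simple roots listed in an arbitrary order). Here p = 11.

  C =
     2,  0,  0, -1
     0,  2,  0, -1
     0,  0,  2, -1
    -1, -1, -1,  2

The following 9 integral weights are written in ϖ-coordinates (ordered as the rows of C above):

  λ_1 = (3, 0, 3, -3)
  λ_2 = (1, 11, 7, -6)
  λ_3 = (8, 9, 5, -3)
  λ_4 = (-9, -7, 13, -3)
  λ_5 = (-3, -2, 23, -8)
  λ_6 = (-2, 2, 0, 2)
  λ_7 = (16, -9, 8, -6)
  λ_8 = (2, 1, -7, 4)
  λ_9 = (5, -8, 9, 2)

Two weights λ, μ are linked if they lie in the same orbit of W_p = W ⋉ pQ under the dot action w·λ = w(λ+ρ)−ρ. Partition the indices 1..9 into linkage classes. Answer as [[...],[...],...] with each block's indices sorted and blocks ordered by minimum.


C ↔ D_4 under row/col permutation; |W(D_4)| = 192.

λ_j+ρ reflected into Ā_11 (⟨·,θ^∨⟩≤11); 4-tuples as given:

  [1] (2, 1, 2, 1);  [2] (1, 3, 1, 2);  [3] (2, 1, 5, 1);  [4] (1, 3, 1, 2);  [5] (2, 1, 2, 1);  [6] (1, 3, 1, 2);  [7] (2, 1, 2, 1);  [8] (2, 1, 5, 1);  [9] (2, 1, 2, 1)

Linkage partition of the 9 weights (3 classes, p=11):

[[1, 5, 7, 9], [2, 4, 6], [3, 8]]


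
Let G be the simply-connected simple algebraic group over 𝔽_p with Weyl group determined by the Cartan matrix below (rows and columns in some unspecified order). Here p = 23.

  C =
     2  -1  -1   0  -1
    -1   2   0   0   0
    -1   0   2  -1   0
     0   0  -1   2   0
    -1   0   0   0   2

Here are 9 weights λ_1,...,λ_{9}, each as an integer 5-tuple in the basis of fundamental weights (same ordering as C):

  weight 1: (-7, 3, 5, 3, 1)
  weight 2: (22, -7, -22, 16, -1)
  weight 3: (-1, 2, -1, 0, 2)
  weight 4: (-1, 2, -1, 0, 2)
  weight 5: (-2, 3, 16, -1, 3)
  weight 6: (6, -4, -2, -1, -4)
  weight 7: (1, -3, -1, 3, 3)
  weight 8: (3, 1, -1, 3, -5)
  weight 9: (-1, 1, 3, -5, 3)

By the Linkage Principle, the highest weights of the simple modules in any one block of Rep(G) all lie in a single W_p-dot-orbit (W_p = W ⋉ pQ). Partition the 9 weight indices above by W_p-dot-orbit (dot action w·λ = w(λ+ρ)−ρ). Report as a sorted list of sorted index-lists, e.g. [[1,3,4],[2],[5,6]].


Type D_5, rank 5, |W|=1920; reorder rows/cols to standard.

Folding the 9 weights λ_j+ρ into Ā_23 (reps in the given 5-coord order):

  1: (0, 2, 0, 4, 4);  2: (0, 2, 0, 4, 4);  3: (0, 3, 0, 1, 3);  4: (0, 3, 0, 1, 3);  5: (0, 3, 0, 1, 3);  6: (0, 3, 0, 1, 3);  7: (0, 2, 0, 4, 4);  8: (0, 2, 0, 4, 4);  9: (0, 2, 0, 4, 4)

Partition of {1..9} into 2 W_23-dot-orbits:

[[1, 2, 7, 8, 9], [3, 4, 5, 6]]


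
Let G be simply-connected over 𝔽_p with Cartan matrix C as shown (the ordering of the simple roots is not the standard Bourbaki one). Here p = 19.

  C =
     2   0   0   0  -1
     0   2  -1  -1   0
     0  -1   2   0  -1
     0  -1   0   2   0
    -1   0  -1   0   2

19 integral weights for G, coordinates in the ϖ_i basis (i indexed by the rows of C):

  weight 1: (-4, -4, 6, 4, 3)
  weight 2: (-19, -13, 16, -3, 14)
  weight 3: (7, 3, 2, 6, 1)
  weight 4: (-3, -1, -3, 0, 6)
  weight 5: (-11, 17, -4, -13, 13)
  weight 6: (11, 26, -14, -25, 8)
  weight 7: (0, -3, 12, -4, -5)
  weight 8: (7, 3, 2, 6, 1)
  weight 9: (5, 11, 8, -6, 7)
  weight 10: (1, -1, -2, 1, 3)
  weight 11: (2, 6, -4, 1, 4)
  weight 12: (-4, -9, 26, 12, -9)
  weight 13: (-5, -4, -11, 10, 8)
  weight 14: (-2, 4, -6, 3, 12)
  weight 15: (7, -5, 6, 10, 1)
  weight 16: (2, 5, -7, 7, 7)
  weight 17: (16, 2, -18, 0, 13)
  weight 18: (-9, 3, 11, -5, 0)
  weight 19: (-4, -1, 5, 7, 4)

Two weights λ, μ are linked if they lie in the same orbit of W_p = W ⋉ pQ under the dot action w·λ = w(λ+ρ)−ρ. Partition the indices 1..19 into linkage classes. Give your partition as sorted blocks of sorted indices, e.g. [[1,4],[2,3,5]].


Type A_5, rank 5, |W|=720; reorder rows/cols to standard.

λ_j+ρ reflected into Ā_19 (⟨·,θ^∨⟩≤19); 5-tuples as given:

  λ_1+ρ ↦ (3, 3, 4, 2, 1) · λ_2+ρ ↦ (2, 1, 0, 1, 3) · λ_3+ρ ↦ (3, 4, 3, 2, 2) · λ_4+ρ ↦ (2, 1, 0, 1, 3) · λ_5+ρ ↦ (0, 3, 3, 2, 1) · λ_6+ρ ↦ (3, 3, 4, 2, 1) · λ_7+ρ ↦ (3, 3, 4, 2, 1) · λ_8+ρ ↦ (3, 4, 3, 2, 2) · λ_9+ρ ↦ (3, 4, 3, 2, 2) · λ_10+ρ ↦ (2, 1, 0, 1, 3) · λ_11+ρ ↦ (3, 4, 3, 2, 2) · λ_12+ρ ↦ (3, 0, 6, 8, 2) · λ_13+ρ ↦ (3, 3, 4, 2, 1) · λ_14+ρ ↦ (1, 0, 5, 4, 7) · λ_15+ρ ↦ (3, 4, 3, 2, 2) · λ_16+ρ ↦ (3, 0, 6, 8, 2) · λ_17+ρ ↦ (2, 1, 0, 1, 3) · λ_18+ρ ↦ (1, 0, 5, 4, 7) · λ_19+ρ ↦ (3, 0, 6, 8, 2)

The 19 indices split into 6 linkage classes (same alcove rep ⇔ same W_19-dot-orbit):

[[1, 6, 7, 13], [2, 4, 10, 17], [3, 8, 9, 11, 15], [5], [12, 16, 19], [14, 18]]


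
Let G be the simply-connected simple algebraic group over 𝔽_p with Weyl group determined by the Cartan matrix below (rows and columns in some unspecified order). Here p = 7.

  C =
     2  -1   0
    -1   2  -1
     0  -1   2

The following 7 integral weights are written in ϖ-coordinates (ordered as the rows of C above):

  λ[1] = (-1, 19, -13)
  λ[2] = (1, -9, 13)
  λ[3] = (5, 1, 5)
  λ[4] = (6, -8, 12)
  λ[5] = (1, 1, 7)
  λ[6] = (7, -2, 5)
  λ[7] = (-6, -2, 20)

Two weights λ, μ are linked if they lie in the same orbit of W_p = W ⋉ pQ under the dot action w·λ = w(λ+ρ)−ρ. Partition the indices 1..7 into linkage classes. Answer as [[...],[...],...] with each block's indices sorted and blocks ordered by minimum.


Cartan matrix: type A_3 (|W|=24); un-permuting the 3 rows.

W_7-reps of the 7 weights in Ā_7 (same 3-coord order as C):

  λ_1 → (1, 0, 1) · λ_2 → (1, 0, 1) · λ_3 → (1, 0, 1) · λ_4 → (6, 1, 0) · λ_5 → (2, 1, 2) · λ_6 → (1, 0, 1) · λ_7 → (1, 0, 1)

Linkage partition of the 7 weights (3 classes, p=7):

[[1, 2, 3, 6, 7], [4], [5]]


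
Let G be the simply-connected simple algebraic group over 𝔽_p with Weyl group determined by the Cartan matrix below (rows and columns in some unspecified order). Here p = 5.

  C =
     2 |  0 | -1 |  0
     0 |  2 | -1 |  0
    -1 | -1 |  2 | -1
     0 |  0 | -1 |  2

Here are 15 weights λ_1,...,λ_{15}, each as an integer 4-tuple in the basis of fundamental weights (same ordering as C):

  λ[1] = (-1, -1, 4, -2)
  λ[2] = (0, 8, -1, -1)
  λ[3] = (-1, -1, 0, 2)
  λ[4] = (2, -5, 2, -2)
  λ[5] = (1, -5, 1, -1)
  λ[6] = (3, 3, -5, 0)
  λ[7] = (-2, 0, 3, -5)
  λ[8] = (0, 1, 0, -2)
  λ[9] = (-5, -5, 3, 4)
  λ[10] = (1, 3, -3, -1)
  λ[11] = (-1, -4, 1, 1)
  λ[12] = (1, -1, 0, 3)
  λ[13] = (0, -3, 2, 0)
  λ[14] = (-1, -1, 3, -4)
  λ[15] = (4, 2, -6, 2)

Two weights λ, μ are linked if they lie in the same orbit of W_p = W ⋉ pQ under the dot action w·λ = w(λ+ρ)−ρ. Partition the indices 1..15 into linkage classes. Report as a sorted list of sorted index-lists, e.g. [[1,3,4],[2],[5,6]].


Cartan matrix: type D_4 (|W|=192); un-permuting the 4 rows.

Ā_5 reps of the 15 weights (D_4, coords as presented):

    λ_1 → (0, 0, 0, 1)
    λ_2 → (0, 0, 0, 1)
    λ_3 → (0, 0, 1, 3)
    λ_4 → (1, 2, 0, 1)
    λ_5 → (0, 2, 0, 2)
    λ_6 → (0, 0, 1, 3)
    λ_7 → (0, 0, 1, 3)
    λ_8 → (1, 2, 0, 1)
    λ_9 → (0, 0, 0, 1)
    λ_10 → (0, 2, 0, 2)
    λ_11 → (1, 2, 0, 1)
    λ_12 → (0, 2, 0, 2)
    λ_13 → (1, 2, 0, 1)
    λ_14 → (0, 0, 1, 3)
    λ_15 → (0, 2, 0, 2)

Partition of {1..15} into 4 W_5-dot-orbits:

[[1, 2, 9], [3, 6, 7, 14], [4, 8, 11, 13], [5, 10, 12, 15]]


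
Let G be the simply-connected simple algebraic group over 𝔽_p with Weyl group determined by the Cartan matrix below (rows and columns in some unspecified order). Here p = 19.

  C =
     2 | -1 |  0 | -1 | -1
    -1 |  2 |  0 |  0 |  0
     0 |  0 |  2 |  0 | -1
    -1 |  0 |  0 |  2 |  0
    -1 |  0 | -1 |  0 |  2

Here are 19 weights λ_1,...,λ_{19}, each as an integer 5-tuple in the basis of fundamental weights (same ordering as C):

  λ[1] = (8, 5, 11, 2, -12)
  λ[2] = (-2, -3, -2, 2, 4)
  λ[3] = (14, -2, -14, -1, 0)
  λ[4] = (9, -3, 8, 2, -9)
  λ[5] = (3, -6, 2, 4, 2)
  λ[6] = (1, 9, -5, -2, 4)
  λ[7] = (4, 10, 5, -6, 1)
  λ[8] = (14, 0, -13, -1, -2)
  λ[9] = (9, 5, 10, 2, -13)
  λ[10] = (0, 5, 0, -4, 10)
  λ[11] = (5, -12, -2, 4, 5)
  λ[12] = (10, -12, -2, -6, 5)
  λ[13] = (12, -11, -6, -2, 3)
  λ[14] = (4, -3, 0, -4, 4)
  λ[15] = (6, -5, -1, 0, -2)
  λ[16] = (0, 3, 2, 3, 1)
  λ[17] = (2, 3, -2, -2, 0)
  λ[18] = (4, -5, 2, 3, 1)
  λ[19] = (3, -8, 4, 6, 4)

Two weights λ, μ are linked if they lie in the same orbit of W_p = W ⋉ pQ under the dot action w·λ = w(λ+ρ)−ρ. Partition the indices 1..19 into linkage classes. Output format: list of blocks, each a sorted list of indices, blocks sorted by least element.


Type D_5, rank 5, |W|=1920; reorder rows/cols to standard.

Ā_19 reps of the 19 weights (D_5, coords as presented):

  λ_1+ρ ↦ (2, 4, 1, 1, 0);  λ_2+ρ ↦ (2, 1, 1, 0, 1);  λ_3+ρ ↦ (2, 1, 1, 0, 1);  λ_4+ρ ↦ (0, 2, 1, 3, 5);  λ_5+ρ ↦ (1, 4, 3, 4, 2);  λ_6+ρ ↦ (1, 10, 4, 1, 1);  λ_7+ρ ↦ (5, 6, 1, 0, 0);  λ_8+ρ ↦ (2, 1, 1, 0, 1);  λ_9+ρ ↦ (2, 4, 1, 1, 0);  λ_10+ρ ↦ (2, 4, 1, 1, 0);  λ_11+ρ ↦ (5, 6, 1, 0, 0);  λ_12+ρ ↦ (5, 6, 1, 0, 0);  λ_13+ρ ↦ (1, 10, 4, 1, 1);  λ_14+ρ ↦ (0, 2, 1, 3, 5);  λ_15+ρ ↦ (2, 4, 1, 1, 0);  λ_16+ρ ↦ (1, 4, 3, 4, 2);  λ_17+ρ ↦ (2, 4, 1, 1, 0);  λ_18+ρ ↦ (1, 4, 3, 4, 2);  λ_19+ρ ↦ (1, 4, 3, 4, 2)

The 19 indices split into 6 linkage classes (same alcove rep ⇔ same W_19-dot-orbit):

[[1, 9, 10, 15, 17], [2, 3, 8], [4, 14], [5, 16, 18, 19], [6, 13], [7, 11, 12]]


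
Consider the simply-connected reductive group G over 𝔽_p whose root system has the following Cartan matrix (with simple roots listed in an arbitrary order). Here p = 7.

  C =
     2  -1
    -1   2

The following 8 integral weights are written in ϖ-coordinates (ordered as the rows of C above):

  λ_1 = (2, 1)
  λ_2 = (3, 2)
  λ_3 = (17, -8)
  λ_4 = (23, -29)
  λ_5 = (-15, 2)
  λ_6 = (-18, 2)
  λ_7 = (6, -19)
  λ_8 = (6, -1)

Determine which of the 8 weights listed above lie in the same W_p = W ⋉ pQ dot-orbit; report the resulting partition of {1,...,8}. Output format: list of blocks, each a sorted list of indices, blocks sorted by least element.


Cartan matrix: type A_2 (|W|=6); un-permuting the 2 rows.

Each λ_j+ρ reduced to Ā_7; 2-tuples below use C's row order:

  λ_1 → (3, 2);  λ_2 → (4, 3);  λ_3 → (4, 0);  λ_4 → (4, 3);  λ_5 → (4, 0);  λ_6 → (4, 3);  λ_7 → (4, 0);  λ_8 → (7, 0)

Grouping the 8 weights by Ā_7-representative: 4 linkage classes.

[[1], [2, 4, 6], [3, 5, 7], [8]]


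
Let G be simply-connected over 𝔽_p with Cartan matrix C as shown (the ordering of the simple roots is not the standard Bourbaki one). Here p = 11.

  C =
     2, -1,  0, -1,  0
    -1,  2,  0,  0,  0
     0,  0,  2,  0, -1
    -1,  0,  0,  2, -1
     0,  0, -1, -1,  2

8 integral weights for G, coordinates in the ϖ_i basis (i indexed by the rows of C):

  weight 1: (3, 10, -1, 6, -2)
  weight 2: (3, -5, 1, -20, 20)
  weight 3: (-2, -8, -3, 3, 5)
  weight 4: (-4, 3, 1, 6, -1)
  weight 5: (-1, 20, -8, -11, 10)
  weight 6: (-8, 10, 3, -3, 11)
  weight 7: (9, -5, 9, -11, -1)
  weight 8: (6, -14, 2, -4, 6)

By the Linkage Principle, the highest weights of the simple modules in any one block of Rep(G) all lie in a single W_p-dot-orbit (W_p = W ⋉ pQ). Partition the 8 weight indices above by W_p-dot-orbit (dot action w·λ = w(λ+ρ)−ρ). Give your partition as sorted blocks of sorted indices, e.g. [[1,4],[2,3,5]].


C ↔ A_5 under row/col permutation; |W(A_5)| = 720.

Alcove-folded reps (p=11, 8 weights, presented ϖ-order):

  λ_1 → (0, 0, 0, 4, 6)
  λ_2 → (3, 1, 2, 4, 0)
  λ_3 → (3, 1, 2, 4, 0)
  λ_4 → (3, 1, 2, 4, 0)
  λ_5 → (0, 0, 0, 4, 6)
  λ_6 → (3, 1, 2, 4, 0)
  λ_7 → (0, 0, 0, 4, 6)
  λ_8 → (3, 1, 2, 4, 0)

Grouping the 8 weights by Ā_11-representative: 2 linkage classes.

[[1, 5, 7], [2, 3, 4, 6, 8]]


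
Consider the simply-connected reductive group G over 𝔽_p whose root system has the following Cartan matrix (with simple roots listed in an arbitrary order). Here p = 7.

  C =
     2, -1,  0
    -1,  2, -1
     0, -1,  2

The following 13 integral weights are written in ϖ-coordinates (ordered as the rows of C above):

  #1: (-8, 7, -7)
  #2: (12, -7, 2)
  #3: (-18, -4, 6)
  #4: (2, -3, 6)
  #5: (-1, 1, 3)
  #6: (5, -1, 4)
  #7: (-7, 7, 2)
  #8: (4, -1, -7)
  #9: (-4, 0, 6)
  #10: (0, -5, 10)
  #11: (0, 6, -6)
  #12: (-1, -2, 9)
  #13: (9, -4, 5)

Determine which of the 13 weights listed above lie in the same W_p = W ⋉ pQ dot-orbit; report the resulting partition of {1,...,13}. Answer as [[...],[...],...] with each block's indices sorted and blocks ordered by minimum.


Root system A_3: the 3×3 matrix C matches after relabeling.

Each λ_j+ρ reduced to Ā_7; 3-tuples below use C's row order:

    λ_1+ρ ↦ (1, 5, 0)
    λ_2+ρ ↦ (1, 0, 3)
    λ_3+ρ ↦ (1, 0, 3)
    λ_4+ρ ↦ (0, 2, 4)
    λ_5+ρ ↦ (0, 2, 4)
    λ_6+ρ ↦ (2, 0, 1)
    λ_7+ρ ↦ (2, 1, 1)
    λ_8+ρ ↦ (1, 5, 0)
    λ_9+ρ ↦ (0, 2, 4)
    λ_10+ρ ↦ (1, 0, 3)
    λ_11+ρ ↦ (0, 2, 4)
    λ_12+ρ ↦ (0, 2, 4)
    λ_13+ρ ↦ (1, 0, 3)

Partition of {1..13} into 5 W_7-dot-orbits:

[[1, 8], [2, 3, 10, 13], [4, 5, 9, 11, 12], [6], [7]]


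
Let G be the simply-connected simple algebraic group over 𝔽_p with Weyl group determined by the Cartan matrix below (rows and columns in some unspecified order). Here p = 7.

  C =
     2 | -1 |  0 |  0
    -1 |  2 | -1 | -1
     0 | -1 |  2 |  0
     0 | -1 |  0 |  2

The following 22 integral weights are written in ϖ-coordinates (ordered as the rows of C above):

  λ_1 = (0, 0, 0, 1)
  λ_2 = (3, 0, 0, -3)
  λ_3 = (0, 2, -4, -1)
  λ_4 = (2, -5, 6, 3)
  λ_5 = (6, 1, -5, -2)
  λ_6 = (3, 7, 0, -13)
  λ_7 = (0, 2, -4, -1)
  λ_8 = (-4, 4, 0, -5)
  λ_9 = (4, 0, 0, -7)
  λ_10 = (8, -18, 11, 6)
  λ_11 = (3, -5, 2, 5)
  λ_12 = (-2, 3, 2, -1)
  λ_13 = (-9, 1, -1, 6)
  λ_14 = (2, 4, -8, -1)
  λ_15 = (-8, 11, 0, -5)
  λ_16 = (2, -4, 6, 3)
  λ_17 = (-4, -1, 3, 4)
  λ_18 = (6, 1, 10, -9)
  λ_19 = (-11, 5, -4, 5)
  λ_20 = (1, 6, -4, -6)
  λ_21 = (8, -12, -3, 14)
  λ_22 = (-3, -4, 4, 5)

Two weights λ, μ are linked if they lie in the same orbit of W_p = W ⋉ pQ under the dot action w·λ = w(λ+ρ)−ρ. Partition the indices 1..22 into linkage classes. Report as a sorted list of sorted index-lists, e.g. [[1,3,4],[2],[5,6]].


D_4 Cartan matrix, 4 simple roots permuted; ρ=(1,1,1,1).

Folding the 22 weights λ_j+ρ into Ā_7 (reps in the given 4-coord order):

  [1] (1, 1, 1, 2)
  [2] (3, 1, 0, 1)
  [3] (1, 0, 3, 0)
  [4] (1, 0, 3, 0)
  [5] (3, 1, 0, 1)
  [6] (3, 1, 0, 1)
  [7] (1, 0, 3, 0)
  [8] (1, 1, 1, 2)
  [9] (0, 1, 4, 1)
  [10] (0, 1, 1, 2)
  [11] (0, 1, 1, 2)
  [12] (1, 0, 3, 0)
  [13] (0, 1, 4, 1)
  [14] (0, 1, 4, 1)
  [15] (0, 1, 4, 1)
  [16] (1, 0, 3, 0)
  [17] (0, 1, 1, 2)
  [18] (0, 1, 4, 1)
  [19] (0, 1, 1, 2)
  [20] (0, 1, 1, 3)
  [21] (0, 1, 1, 2)
  [22] (3, 1, 0, 1)

Grouping the 22 weights by Ā_7-representative: 6 linkage classes.

[[1, 8], [2, 5, 6, 22], [3, 4, 7, 12, 16], [9, 13, 14, 15, 18], [10, 11, 17, 19, 21], [20]]


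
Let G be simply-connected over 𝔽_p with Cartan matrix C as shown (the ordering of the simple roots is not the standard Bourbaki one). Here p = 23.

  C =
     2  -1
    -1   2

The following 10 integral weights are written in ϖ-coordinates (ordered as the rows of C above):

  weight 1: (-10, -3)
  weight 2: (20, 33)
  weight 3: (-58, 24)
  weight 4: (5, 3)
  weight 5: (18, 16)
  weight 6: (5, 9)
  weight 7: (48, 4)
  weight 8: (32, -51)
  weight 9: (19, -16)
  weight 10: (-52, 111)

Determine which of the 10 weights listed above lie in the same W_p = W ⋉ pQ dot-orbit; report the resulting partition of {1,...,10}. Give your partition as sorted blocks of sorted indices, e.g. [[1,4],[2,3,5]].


Cartan matrix: type A_2 (|W|=6); un-permuting the 2 rows.

Each λ_j+ρ reduced to Ā_23; 2-tuples below use C's row order:

  1: (2, 9)
  2: (2, 9)
  3: (2, 9)
  4: (6, 4)
  5: (6, 4)
  6: (6, 10)
  7: (5, 15)
  8: (6, 4)
  9: (5, 15)
  10: (5, 15)

These 10 weights hit 4 W_23-dot-orbits; sizes (3, 3, 1, 3):

[[1, 2, 3], [4, 5, 8], [6], [7, 9, 10]]


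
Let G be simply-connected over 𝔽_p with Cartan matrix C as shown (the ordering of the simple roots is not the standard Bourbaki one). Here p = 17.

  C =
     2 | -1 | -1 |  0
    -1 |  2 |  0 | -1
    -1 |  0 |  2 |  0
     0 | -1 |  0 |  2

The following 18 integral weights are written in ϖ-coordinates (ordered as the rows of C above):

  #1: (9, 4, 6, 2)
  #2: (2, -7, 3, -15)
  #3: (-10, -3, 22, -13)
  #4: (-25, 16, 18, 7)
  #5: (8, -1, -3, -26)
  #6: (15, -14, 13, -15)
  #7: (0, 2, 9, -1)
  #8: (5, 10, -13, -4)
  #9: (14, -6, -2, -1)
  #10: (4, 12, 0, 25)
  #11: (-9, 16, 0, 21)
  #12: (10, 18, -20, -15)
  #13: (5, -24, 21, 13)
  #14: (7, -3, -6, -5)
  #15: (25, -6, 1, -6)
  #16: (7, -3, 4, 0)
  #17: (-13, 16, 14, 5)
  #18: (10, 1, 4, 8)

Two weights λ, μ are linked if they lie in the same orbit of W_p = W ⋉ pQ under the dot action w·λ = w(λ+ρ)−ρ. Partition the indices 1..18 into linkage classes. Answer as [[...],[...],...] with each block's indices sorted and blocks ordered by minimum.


Cartan matrix: type A_4 (|W|=120); un-permuting the 4 rows.

Ā_17 reps of the 18 weights (A_4, coords as presented):

  λ_1+ρ ↦ (9, 0, 1, 5);  λ_2+ρ ↦ (1, 3, 10, 0);  λ_3+ρ ↦ (6, 2, 6, 3);  λ_4+ρ ↦ (9, 0, 1, 5);  λ_5+ρ ↦ (1, 1, 8, 7);  λ_6+ρ ↦ (1, 3, 10, 0);  λ_7+ρ ↦ (1, 3, 10, 0);  λ_8+ρ ↦ (6, 2, 6, 3);  λ_9+ρ ↦ (9, 0, 1, 5);  λ_10+ρ ↦ (6, 1, 5, 1);  λ_11+ρ ↦ (9, 0, 1, 5);  λ_12+ρ ↦ (3, 1, 2, 2);  λ_13+ρ ↦ (6, 2, 6, 3);  λ_14+ρ ↦ (3, 1, 2, 2);  λ_15+ρ ↦ (6, 1, 5, 1);  λ_16+ρ ↦ (6, 1, 5, 1);  λ_17+ρ ↦ (6, 2, 6, 3);  λ_18+ρ ↦ (6, 1, 5, 1)

Grouping the 18 weights by Ā_17-representative: 6 linkage classes.

[[1, 4, 9, 11], [2, 6, 7], [3, 8, 13, 17], [5], [10, 15, 16, 18], [12, 14]]


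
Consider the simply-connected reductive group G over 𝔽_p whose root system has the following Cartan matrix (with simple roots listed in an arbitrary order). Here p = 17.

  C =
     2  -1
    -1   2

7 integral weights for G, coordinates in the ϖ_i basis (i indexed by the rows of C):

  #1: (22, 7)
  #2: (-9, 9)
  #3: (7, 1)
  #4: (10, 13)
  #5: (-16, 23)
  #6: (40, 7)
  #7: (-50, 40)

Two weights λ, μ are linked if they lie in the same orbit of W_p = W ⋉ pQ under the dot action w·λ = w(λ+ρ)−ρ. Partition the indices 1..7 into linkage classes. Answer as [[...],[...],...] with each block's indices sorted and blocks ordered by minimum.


C ↔ A_2 under row/col permutation; |W(A_2)| = 6.

λ_j+ρ reflected into Ā_17 (⟨·,θ^∨⟩≤17); 2-tuples as given:

    1: (3, 6)
    2: (8, 2)
    3: (8, 2)
    4: (3, 6)
    5: (8, 2)
    6: (8, 2)
    7: (8, 2)

Grouping the 7 weights by Ā_17-representative: 2 linkage classes.

[[1, 4], [2, 3, 5, 6, 7]]


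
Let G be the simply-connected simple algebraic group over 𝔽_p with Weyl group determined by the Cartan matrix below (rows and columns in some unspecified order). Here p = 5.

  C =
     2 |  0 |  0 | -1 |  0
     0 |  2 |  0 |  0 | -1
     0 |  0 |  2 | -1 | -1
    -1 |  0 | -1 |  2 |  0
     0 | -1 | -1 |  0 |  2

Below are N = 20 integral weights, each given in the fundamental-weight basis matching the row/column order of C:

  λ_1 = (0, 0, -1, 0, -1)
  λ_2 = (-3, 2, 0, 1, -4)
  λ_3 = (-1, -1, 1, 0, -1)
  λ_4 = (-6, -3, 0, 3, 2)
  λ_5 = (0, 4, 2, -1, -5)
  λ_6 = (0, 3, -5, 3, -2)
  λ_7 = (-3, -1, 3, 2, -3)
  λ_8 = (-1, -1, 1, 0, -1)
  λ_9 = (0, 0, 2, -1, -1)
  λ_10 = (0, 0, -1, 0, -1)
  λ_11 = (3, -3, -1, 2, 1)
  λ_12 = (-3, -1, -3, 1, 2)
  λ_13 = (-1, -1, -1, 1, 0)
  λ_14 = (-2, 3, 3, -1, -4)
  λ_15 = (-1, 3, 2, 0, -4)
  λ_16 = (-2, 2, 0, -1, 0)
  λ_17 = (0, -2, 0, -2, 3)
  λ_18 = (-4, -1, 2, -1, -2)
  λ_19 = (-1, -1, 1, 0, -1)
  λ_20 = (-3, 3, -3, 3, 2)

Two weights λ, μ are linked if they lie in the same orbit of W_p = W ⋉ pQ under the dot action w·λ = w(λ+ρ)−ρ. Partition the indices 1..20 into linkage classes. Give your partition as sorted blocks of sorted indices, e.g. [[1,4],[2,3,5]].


C ↔ A_5 under row/col permutation; |W(A_5)| = 720.

Alcove-folded reps (p=5, 20 weights, presented ϖ-order):

  λ_1+ρ ↦ (1, 1, 0, 1, 0) · λ_2+ρ ↦ (0, 0, 0, 2, 1) · λ_3+ρ ↦ (0, 0, 2, 1, 0) · λ_4+ρ ↦ (1, 1, 0, 1, 0) · λ_5+ρ ↦ (0, 1, 0, 1, 3) · λ_6+ρ ↦ (0, 1, 0, 1, 3) · λ_7+ρ ↦ (0, 0, 2, 1, 0) · λ_8+ρ ↦ (0, 0, 2, 1, 0) · λ_9+ρ ↦ (1, 1, 3, 0, 0) · λ_10+ρ ↦ (1, 1, 0, 1, 0) · λ_11+ρ ↦ (0, 0, 2, 1, 0) · λ_12+ρ ↦ (0, 0, 0, 2, 1) · λ_13+ρ ↦ (0, 0, 0, 2, 1) · λ_14+ρ ↦ (0, 1, 0, 1, 3) · λ_15+ρ ↦ (0, 1, 0, 1, 3) · λ_16+ρ ↦ (0, 3, 0, 1, 1) · λ_17+ρ ↦ (0, 1, 0, 1, 3) · λ_18+ρ ↦ (0, 0, 0, 2, 1) · λ_19+ρ ↦ (0, 0, 2, 1, 0) · λ_20+ρ ↦ (0, 0, 0, 2, 1)

Grouping the 20 weights by Ā_5-representative: 6 linkage classes.

[[1, 4, 10], [2, 12, 13, 18, 20], [3, 7, 8, 11, 19], [5, 6, 14, 15, 17], [9], [16]]


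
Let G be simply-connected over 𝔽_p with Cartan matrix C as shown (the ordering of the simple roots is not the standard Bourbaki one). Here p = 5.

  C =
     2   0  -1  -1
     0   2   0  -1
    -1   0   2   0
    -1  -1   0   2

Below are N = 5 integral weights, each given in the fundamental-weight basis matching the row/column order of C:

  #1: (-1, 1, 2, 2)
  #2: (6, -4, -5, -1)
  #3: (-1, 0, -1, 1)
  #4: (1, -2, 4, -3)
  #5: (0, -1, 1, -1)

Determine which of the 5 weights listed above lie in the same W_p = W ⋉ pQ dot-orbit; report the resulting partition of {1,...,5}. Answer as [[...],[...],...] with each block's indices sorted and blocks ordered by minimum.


Root system A_4: the 4×4 matrix C matches after relabeling.

Ā_5 reps of the 5 weights (A_4, coords as presented):

  [1] (0, 1, 0, 2)
  [2] (0, 2, 2, 1)
  [3] (0, 1, 0, 2)
  [4] (1, 0, 2, 0)
  [5] (1, 0, 2, 0)

Partition of {1..5} into 3 W_5-dot-orbits:

[[1, 3], [2], [4, 5]]


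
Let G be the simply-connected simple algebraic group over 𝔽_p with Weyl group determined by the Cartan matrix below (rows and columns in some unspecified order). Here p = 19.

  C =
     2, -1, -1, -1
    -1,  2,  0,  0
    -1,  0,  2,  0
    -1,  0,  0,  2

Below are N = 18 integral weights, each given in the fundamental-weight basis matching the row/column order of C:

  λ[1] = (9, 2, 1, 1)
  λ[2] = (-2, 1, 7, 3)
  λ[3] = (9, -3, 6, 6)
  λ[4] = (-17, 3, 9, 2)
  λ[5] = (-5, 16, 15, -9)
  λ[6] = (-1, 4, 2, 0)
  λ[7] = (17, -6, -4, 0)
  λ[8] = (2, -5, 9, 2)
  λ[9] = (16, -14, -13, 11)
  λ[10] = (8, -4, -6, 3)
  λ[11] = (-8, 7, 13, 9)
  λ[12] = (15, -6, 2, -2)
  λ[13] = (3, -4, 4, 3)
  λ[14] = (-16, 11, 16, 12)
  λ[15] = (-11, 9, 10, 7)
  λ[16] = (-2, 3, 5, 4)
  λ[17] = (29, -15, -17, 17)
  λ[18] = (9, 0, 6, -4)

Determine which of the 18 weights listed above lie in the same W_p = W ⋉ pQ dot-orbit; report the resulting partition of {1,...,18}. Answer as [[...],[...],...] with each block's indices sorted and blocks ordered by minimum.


C ↔ D_4 under row/col permutation; |W(D_4)| = 192.

Alcove-folded reps (p=19, 18 weights, presented ϖ-order):

  1: (2, 3, 2, 2)
  2: (1, 1, 7, 3)
  3: (2, 3, 2, 2)
  4: (1, 3, 9, 2)
  5: (2, 3, 2, 2)
  6: (0, 5, 3, 1)
  7: (0, 5, 3, 1)
  8: (1, 3, 9, 2)
  9: (2, 3, 2, 2)
  10: (1, 3, 5, 4)
  11: (1, 1, 7, 3)
  12: (0, 5, 3, 1)
  13: (1, 3, 5, 4)
  14: (2, 3, 2, 2)
  15: (8, 0, 1, 2)
  16: (1, 3, 5, 4)
  17: (0, 5, 3, 1)
  18: (1, 1, 7, 3)

These 18 weights hit 6 W_19-dot-orbits; sizes (5, 3, 2, 4, 3, 1):

[[1, 3, 5, 9, 14], [2, 11, 18], [4, 8], [6, 7, 12, 17], [10, 13, 16], [15]]


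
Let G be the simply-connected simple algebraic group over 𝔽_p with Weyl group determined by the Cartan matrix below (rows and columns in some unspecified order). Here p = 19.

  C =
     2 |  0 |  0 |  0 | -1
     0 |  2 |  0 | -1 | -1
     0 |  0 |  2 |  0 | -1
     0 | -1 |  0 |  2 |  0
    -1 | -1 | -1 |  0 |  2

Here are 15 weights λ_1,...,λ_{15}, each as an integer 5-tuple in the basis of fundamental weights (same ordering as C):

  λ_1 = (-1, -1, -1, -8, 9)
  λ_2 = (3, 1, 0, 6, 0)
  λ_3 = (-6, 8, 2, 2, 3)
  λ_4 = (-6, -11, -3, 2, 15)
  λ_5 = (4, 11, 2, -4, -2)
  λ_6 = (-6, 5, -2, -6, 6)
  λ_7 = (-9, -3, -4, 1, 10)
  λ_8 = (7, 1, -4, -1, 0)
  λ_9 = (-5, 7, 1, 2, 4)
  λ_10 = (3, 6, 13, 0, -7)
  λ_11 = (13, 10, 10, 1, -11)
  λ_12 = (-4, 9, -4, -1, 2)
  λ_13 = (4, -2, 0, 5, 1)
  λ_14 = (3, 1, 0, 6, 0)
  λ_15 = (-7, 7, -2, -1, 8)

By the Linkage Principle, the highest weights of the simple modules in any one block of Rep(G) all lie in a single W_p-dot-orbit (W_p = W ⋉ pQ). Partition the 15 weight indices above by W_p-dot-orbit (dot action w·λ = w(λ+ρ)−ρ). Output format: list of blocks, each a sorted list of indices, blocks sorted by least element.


Root system D_5: the 5×5 matrix C matches after relabeling.

λ_j+ρ reflected into Ā_19 (⟨·,θ^∨⟩≤19); 5-tuples as given:

  [1] (0, 6, 0, 0, 3);  [2] (4, 2, 1, 7, 1);  [3] (4, 0, 2, 3, 1);  [4] (4, 2, 1, 7, 1);  [5] (4, 0, 2, 3, 1);  [6] (5, 1, 1, 5, 1);  [7] (6, 0, 1, 0, 2);  [8] (6, 0, 1, 0, 2);  [9] (4, 0, 2, 3, 1);  [10] (2, 1, 8, 0, 3);  [11] (4, 2, 1, 7, 1);  [12] (0, 6, 0, 0, 3);  [13] (5, 1, 1, 5, 1);  [14] (4, 2, 1, 7, 1);  [15] (6, 0, 1, 0, 2)

Partition of {1..15} into 6 W_19-dot-orbits:

[[1, 12], [2, 4, 11, 14], [3, 5, 9], [6, 13], [7, 8, 15], [10]]


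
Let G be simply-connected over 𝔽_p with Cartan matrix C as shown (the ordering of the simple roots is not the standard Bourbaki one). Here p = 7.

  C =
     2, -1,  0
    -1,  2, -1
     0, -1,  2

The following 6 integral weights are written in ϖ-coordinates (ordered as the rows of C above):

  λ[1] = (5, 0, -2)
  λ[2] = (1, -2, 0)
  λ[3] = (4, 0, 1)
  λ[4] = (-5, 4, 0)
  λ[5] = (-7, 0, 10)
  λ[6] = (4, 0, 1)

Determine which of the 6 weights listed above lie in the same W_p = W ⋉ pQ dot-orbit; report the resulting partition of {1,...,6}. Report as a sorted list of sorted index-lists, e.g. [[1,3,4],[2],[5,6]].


Type A_3, rank 3, |W|=24; reorder rows/cols to standard.

Ā_7 reps of the 6 weights (A_3, coords as presented):

  λ_1 → (6, 0, 1) · λ_2 → (1, 1, 0) · λ_3 → (4, 1, 1) · λ_4 → (4, 1, 1) · λ_5 → (4, 1, 1) · λ_6 → (4, 1, 1)

The 6 indices split into 3 linkage classes (same alcove rep ⇔ same W_7-dot-orbit):

[[1], [2], [3, 4, 5, 6]]
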